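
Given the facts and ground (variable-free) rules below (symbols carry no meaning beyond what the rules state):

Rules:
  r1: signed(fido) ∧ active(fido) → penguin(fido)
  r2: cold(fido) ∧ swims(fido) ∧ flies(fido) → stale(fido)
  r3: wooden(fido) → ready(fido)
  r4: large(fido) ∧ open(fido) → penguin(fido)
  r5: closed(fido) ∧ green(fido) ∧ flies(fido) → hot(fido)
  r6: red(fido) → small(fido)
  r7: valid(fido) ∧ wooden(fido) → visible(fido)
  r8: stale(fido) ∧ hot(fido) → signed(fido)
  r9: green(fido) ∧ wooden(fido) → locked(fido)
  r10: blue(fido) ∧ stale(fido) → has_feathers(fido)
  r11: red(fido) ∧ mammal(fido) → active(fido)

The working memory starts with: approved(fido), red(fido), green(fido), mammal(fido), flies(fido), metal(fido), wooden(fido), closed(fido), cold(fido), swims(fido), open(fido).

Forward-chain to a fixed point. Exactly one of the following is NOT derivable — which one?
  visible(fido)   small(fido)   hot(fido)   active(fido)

Round 1 — r2, r3, r5, r6, r9, r11, derive stale(fido), ready(fido), hot(fido), small(fido), locked(fido), active(fido).
Round 2 — r8, derive signed(fido).
Round 3 — r1, derive penguin(fido).
Derived: active(fido) (round 1), hot(fido) (round 1), small(fido) (round 1). visible(fido) never appears in any round.

visible(fido)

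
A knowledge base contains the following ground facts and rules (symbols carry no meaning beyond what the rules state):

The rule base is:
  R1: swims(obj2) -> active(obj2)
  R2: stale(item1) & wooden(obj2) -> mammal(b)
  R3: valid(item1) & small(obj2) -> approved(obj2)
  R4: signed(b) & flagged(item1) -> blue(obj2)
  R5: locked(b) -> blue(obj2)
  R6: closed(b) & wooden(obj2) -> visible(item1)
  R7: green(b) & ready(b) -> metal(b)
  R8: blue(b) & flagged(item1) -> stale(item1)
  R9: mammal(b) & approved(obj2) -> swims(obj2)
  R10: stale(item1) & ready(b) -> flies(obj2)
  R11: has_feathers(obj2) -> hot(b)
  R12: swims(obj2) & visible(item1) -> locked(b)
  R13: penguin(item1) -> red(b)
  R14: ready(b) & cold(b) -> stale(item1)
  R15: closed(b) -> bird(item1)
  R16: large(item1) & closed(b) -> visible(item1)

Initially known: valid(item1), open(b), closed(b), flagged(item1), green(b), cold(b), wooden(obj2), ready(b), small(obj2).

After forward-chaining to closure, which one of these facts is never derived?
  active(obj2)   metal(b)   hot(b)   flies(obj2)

hot(b)

Round 1: R3 [valid(item1) & small(obj2) -> approved(obj2)]; R6 [closed(b) & wooden(obj2) -> visible(item1)]; R7 [green(b) & ready(b) -> metal(b)]; R14 [ready(b) & cold(b) -> stale(item1)]; R15 [closed(b) -> bird(item1)]. Adds approved(obj2), visible(item1), metal(b), stale(item1), bird(item1).
Round 2: R2 [stale(item1) & wooden(obj2) -> mammal(b)]; R10 [stale(item1) & ready(b) -> flies(obj2)]. Adds mammal(b), flies(obj2).
Round 3: R9 [mammal(b) & approved(obj2) -> swims(obj2)]. Adds swims(obj2).
Round 4: R1 [swims(obj2) -> active(obj2)]; R12 [swims(obj2) & visible(item1) -> locked(b)]. Adds active(obj2), locked(b).
Round 5: R5 [locked(b) -> blue(obj2)]. Adds blue(obj2).
Derived: flies(obj2) (round 2), active(obj2) (round 4), metal(b) (round 1). hot(b) never appears in any round.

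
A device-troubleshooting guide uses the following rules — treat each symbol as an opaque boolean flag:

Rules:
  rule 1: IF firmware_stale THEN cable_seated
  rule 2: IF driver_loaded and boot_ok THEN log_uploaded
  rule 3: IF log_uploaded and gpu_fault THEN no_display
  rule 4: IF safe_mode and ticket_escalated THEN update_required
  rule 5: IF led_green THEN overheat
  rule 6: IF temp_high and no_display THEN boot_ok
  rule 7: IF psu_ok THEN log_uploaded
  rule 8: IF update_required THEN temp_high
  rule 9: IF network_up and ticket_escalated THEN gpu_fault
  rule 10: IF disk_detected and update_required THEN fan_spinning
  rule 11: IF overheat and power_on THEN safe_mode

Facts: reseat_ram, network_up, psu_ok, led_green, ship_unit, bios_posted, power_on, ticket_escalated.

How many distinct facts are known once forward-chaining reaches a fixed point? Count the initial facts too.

16

Round 1 fires rule 5, rule 7, rule 9, giving overheat, log_uploaded, gpu_fault.
Round 2 fires rule 3, rule 11, giving no_display, safe_mode.
Round 3 fires rule 4, giving update_required.
Round 4 fires rule 8, giving temp_high.
Round 5 fires rule 6, giving boot_ok.
Closure: {bios_posted, boot_ok, gpu_fault, led_green, log_uploaded, network_up, no_display, overheat, power_on, psu_ok, reseat_ram, safe_mode, ship_unit, temp_high, ticket_escalated, update_required} — 16 facts.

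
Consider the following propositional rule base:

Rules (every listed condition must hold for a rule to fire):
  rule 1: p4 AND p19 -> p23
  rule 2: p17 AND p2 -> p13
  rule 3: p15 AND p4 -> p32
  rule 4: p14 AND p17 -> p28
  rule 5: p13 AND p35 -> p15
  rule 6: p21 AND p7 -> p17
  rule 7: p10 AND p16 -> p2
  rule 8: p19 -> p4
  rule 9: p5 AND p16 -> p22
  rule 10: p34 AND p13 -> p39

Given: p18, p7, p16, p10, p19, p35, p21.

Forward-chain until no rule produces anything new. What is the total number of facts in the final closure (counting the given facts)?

14

Round 1 fires rule 6, rule 7, rule 8, giving p17, p2, p4.
Round 2 fires rule 1, rule 2, giving p23, p13.
Round 3 fires rule 5, giving p15.
Round 4 fires rule 3, giving p32.
Closure: {p10, p13, p15, p16, p17, p18, p19, p2, p21, p23, p32, p35, p4, p7} — 14 facts.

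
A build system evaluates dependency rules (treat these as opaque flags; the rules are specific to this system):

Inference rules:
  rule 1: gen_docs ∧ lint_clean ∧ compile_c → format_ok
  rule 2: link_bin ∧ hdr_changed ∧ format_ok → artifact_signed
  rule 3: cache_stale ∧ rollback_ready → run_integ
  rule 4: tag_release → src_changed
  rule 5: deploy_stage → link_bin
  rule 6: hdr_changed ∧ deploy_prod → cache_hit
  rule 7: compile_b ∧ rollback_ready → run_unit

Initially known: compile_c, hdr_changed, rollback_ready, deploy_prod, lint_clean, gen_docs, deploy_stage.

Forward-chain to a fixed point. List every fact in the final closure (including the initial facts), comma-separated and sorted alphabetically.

artifact_signed, cache_hit, compile_c, deploy_prod, deploy_stage, format_ok, gen_docs, hdr_changed, link_bin, lint_clean, rollback_ready

Round 1: rule 1 [gen_docs ∧ lint_clean ∧ compile_c → format_ok]; rule 5 [deploy_stage → link_bin]; rule 6 [hdr_changed ∧ deploy_prod → cache_hit]. New: format_ok, link_bin, cache_hit.
Round 2: rule 2 [link_bin ∧ hdr_changed ∧ format_ok → artifact_signed]. New: artifact_signed.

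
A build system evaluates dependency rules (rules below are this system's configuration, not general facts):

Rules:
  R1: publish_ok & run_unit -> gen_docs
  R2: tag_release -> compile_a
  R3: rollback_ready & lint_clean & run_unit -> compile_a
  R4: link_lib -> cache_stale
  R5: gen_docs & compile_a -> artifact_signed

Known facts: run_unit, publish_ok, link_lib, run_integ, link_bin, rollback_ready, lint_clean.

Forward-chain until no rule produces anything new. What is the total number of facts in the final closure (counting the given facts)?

11

Round 1 fires R1, R3, R4, giving gen_docs, compile_a, cache_stale.
Round 2 fires R5, giving artifact_signed.
Closure: {artifact_signed, cache_stale, compile_a, gen_docs, link_bin, link_lib, lint_clean, publish_ok, rollback_ready, run_integ, run_unit} — 11 facts.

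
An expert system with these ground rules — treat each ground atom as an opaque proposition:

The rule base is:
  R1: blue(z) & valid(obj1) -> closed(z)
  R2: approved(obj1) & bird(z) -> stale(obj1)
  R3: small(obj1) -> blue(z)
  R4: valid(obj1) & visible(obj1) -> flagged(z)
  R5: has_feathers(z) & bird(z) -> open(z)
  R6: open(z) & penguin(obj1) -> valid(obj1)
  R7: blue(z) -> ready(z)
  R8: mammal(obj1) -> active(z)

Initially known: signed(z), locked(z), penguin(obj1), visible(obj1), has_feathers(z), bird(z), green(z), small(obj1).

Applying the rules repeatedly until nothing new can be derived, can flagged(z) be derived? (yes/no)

Round 1 fires R3, R5, giving blue(z), open(z).
Round 2 fires R6, R7, giving valid(obj1), ready(z).
Round 3 fires R1, R4, giving closed(z), flagged(z).
flagged(z) appears in round 3, so it is derivable.

yes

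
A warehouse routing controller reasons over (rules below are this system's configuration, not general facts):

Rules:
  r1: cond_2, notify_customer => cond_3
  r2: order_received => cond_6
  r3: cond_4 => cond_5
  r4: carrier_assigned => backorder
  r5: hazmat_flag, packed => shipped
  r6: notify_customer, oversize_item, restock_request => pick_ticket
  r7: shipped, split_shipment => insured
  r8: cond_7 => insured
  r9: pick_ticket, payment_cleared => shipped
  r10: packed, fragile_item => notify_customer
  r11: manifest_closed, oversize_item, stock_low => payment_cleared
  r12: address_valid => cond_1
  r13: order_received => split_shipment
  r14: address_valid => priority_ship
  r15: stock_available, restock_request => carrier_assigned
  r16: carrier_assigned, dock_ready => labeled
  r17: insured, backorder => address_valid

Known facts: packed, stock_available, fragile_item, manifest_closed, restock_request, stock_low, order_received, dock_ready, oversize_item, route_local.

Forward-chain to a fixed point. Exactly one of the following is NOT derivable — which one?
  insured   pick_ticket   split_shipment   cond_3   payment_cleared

cond_3

Round 1: r2 [order_received => cond_6]; r10 [packed, fragile_item => notify_customer]; r11 [manifest_closed, oversize_item, stock_low => payment_cleared]; r13 [order_received => split_shipment]; r15 [stock_available, restock_request => carrier_assigned]. New: cond_6, notify_customer, payment_cleared, split_shipment, carrier_assigned.
Round 2: r4 [carrier_assigned => backorder]; r6 [notify_customer, oversize_item, restock_request => pick_ticket]; r16 [carrier_assigned, dock_ready => labeled]. New: backorder, pick_ticket, labeled.
Round 3: r9 [pick_ticket, payment_cleared => shipped]. New: shipped.
Round 4: r7 [shipped, split_shipment => insured]. New: insured.
Round 5: r17 [insured, backorder => address_valid]. New: address_valid.
Round 6: r12 [address_valid => cond_1]; r14 [address_valid => priority_ship]. New: cond_1, priority_ship.
Derived: payment_cleared (round 1), pick_ticket (round 2), split_shipment (round 1), insured (round 4). cond_3 never appears in any round.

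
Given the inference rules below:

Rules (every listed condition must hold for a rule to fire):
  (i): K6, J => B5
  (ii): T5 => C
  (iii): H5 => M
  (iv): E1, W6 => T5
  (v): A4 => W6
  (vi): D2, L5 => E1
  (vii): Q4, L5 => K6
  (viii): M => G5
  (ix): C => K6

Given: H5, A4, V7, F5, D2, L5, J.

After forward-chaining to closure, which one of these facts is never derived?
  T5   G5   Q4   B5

Q4

[1] (iii) [H5 => M]; (v) [A4 => W6]; (vi) [D2, L5 => E1]. ⇒ new: M, W6, E1.
[2] (iv) [E1, W6 => T5]; (viii) [M => G5]. ⇒ new: T5, G5.
[3] (ii) [T5 => C]. ⇒ new: C.
[4] (ix) [C => K6]. ⇒ new: K6.
[5] (i) [K6, J => B5]. ⇒ new: B5.
Derived: G5 (round 2), T5 (round 2), B5 (round 5). Q4 never appears in any round.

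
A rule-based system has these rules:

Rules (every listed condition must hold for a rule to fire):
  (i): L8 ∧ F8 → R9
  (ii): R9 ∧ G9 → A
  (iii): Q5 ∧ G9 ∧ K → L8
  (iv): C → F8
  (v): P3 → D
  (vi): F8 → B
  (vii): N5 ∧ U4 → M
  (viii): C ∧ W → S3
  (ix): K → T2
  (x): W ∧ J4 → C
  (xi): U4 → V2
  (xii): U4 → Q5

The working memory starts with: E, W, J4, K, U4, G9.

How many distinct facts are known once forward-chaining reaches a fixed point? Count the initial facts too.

16

Round 1: (ix) [K → T2]; (x) [W ∧ J4 → C]; (xi) [U4 → V2]; (xii) [U4 → Q5]. New: T2, C, V2, Q5.
Round 2: (iii) [Q5 ∧ G9 ∧ K → L8]; (iv) [C → F8]; (viii) [C ∧ W → S3]. New: L8, F8, S3.
Round 3: (i) [L8 ∧ F8 → R9]; (vi) [F8 → B]. New: R9, B.
Round 4: (ii) [R9 ∧ G9 → A]. New: A.
Closure: {A, B, C, E, F8, G9, J4, K, L8, Q5, R9, S3, T2, U4, V2, W} — 16 facts.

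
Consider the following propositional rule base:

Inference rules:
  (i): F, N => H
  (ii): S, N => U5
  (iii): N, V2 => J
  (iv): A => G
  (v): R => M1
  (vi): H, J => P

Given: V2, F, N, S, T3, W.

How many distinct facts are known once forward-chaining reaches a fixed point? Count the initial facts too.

10

Round 1: (i) [F, N => H]; (ii) [S, N => U5]; (iii) [N, V2 => J]. Adds H, U5, J.
Round 2: (vi) [H, J => P]. Adds P.
Closure: {F, H, J, N, P, S, T3, U5, V2, W} — 10 facts.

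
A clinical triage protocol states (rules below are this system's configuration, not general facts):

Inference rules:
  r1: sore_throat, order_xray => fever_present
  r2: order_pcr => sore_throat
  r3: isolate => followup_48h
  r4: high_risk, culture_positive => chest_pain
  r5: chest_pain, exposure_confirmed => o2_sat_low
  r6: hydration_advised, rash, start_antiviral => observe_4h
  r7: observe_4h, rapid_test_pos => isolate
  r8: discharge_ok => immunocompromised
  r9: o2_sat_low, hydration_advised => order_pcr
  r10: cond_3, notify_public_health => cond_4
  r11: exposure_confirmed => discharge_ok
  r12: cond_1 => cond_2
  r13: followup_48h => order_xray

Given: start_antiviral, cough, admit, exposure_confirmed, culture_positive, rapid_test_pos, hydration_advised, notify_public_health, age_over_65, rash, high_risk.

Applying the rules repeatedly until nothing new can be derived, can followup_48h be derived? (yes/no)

yes

Round 1 — r4, r6, r11, derive chest_pain, observe_4h, discharge_ok.
Round 2 — r5, r7, r8, derive o2_sat_low, isolate, immunocompromised.
Round 3 — r3, r9, derive followup_48h, order_pcr.
Round 4 — r2, r13, derive sore_throat, order_xray.
Round 5 — r1, derive fever_present.
followup_48h appears in round 3, so it is derivable.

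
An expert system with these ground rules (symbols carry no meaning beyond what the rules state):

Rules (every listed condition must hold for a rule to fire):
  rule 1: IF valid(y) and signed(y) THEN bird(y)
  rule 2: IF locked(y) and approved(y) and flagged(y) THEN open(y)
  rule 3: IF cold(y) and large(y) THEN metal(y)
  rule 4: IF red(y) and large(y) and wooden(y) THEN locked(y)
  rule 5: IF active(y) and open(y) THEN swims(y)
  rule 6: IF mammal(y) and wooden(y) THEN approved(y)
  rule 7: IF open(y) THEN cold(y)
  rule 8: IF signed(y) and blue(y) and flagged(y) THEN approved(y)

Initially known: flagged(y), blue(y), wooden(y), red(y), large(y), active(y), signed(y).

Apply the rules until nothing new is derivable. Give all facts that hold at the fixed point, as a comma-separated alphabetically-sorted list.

active(y), approved(y), blue(y), cold(y), flagged(y), large(y), locked(y), metal(y), open(y), red(y), signed(y), swims(y), wooden(y)

Round 1 fires rule 4, rule 8, giving locked(y), approved(y).
Round 2 fires rule 2, giving open(y).
Round 3 fires rule 5, rule 7, giving swims(y), cold(y).
Round 4 fires rule 3, giving metal(y).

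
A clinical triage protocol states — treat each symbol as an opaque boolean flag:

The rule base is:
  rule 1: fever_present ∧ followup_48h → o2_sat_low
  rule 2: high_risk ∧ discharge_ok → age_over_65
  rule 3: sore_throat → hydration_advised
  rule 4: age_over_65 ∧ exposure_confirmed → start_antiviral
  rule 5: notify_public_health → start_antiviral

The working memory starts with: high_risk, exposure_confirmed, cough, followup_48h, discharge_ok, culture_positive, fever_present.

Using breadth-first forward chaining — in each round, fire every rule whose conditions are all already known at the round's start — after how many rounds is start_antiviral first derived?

2

Round 1: rule 1 [fever_present ∧ followup_48h → o2_sat_low]; rule 2 [high_risk ∧ discharge_ok → age_over_65]. Adds o2_sat_low, age_over_65.
Round 2: rule 4 [age_over_65 ∧ exposure_confirmed → start_antiviral]. Adds start_antiviral.
start_antiviral first appears in round 2.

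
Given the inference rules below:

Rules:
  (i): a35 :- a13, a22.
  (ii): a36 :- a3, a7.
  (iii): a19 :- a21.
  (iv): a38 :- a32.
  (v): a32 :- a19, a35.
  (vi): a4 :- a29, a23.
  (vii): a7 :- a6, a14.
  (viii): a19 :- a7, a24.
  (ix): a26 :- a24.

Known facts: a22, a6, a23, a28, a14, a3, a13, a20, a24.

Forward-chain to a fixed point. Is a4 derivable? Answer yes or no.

no

Round 1 fires (i), (vii), (ix), giving a35, a7, a26.
Round 2 fires (ii), (viii), giving a36, a19.
Round 3 fires (v), giving a32.
Round 4 fires (iv), giving a38.
Fixed point reached. a4 is concluded only by (vi); (vi) needs a29 (never derived).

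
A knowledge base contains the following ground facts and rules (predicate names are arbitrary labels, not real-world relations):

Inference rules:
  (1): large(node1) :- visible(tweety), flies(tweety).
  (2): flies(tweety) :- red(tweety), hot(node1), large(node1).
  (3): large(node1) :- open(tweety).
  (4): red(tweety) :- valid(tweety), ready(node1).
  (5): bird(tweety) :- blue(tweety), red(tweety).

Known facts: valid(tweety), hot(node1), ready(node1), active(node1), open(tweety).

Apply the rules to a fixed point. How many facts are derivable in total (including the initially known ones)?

8

Round 1 — (3), (4), derive large(node1), red(tweety).
Round 2 — (2), derive flies(tweety).
Closure: {active(node1), flies(tweety), hot(node1), large(node1), open(tweety), ready(node1), red(tweety), valid(tweety)} — 8 facts.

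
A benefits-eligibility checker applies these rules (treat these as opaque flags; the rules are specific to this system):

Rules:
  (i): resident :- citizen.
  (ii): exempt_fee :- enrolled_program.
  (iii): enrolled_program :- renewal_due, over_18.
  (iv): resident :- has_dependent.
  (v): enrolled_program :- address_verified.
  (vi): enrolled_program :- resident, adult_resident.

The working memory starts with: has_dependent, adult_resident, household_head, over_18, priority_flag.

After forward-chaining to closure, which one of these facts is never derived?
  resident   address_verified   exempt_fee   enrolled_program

address_verified

Round 1 — (iv), derive resident.
Round 2 — (vi), derive enrolled_program.
Round 3 — (ii), derive exempt_fee.
Derived: resident (round 1), exempt_fee (round 3), enrolled_program (round 2). address_verified never appears in any round.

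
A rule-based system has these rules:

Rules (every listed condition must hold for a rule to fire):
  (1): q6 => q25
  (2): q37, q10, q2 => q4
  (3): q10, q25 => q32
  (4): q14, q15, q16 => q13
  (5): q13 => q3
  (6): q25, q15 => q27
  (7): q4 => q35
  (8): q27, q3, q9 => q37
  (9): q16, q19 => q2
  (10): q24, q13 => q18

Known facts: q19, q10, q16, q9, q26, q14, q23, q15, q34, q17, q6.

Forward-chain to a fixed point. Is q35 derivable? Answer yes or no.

[1] (1) [q6 => q25]; (4) [q14, q15, q16 => q13]; (9) [q16, q19 => q2]. ⇒ new: q25, q13, q2.
[2] (3) [q10, q25 => q32]; (5) [q13 => q3]; (6) [q25, q15 => q27]. ⇒ new: q32, q3, q27.
[3] (8) [q27, q3, q9 => q37]. ⇒ new: q37.
[4] (2) [q37, q10, q2 => q4]. ⇒ new: q4.
[5] (7) [q4 => q35]. ⇒ new: q35.
q35 appears in round 5, so it is derivable.

yes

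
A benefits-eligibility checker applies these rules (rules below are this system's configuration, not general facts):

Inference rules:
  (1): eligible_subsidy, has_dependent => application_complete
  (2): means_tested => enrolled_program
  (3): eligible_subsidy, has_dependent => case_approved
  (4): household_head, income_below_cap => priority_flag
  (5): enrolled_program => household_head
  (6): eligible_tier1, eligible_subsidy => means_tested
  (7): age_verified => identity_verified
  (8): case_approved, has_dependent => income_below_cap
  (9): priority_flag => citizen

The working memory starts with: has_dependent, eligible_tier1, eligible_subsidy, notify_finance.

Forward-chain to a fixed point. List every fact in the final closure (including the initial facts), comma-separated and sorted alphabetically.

Round 1 — (1), (3), (6), derive application_complete, case_approved, means_tested.
Round 2 — (2), (8), derive enrolled_program, income_below_cap.
Round 3 — (5), derive household_head.
Round 4 — (4), derive priority_flag.
Round 5 — (9), derive citizen.

application_complete, case_approved, citizen, eligible_subsidy, eligible_tier1, enrolled_program, has_dependent, household_head, income_below_cap, means_tested, notify_finance, priority_flag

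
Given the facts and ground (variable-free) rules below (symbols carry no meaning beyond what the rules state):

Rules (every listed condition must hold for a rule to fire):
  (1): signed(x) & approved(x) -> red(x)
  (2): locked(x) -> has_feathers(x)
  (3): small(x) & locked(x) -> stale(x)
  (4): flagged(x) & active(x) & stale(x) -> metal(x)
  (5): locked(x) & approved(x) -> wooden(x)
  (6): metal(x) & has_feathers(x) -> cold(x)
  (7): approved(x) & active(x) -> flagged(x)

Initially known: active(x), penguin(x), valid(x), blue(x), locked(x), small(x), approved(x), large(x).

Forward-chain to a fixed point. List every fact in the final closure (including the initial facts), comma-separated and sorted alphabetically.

Round 1 fires (2), (3), (5), (7), giving has_feathers(x), stale(x), wooden(x), flagged(x).
Round 2 fires (4), giving metal(x).
Round 3 fires (6), giving cold(x).

active(x), approved(x), blue(x), cold(x), flagged(x), has_feathers(x), large(x), locked(x), metal(x), penguin(x), small(x), stale(x), valid(x), wooden(x)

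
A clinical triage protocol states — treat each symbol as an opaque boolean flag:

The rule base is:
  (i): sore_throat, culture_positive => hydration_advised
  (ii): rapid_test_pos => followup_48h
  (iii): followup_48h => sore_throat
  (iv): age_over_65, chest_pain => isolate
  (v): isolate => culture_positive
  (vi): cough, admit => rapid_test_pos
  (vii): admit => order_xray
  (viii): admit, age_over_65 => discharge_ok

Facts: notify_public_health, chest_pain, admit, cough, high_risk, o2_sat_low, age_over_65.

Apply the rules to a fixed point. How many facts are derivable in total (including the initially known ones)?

Round 1: (iv) [age_over_65, chest_pain => isolate]; (vi) [cough, admit => rapid_test_pos]; (vii) [admit => order_xray]; (viii) [admit, age_over_65 => discharge_ok]. Adds isolate, rapid_test_pos, order_xray, discharge_ok.
Round 2: (ii) [rapid_test_pos => followup_48h]; (v) [isolate => culture_positive]. Adds followup_48h, culture_positive.
Round 3: (iii) [followup_48h => sore_throat]. Adds sore_throat.
Round 4: (i) [sore_throat, culture_positive => hydration_advised]. Adds hydration_advised.
Closure: {admit, age_over_65, chest_pain, cough, culture_positive, discharge_ok, followup_48h, high_risk, hydration_advised, isolate, notify_public_health, o2_sat_low, order_xray, rapid_test_pos, sore_throat} — 15 facts.

15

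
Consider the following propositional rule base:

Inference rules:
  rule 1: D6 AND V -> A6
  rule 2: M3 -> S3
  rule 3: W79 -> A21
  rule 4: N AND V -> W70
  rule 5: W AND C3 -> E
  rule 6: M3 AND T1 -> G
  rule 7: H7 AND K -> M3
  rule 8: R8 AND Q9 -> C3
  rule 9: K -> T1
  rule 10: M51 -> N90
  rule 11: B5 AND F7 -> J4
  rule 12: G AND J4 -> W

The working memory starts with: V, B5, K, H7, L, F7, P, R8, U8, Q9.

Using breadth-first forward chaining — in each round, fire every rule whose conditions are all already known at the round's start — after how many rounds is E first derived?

Round 1 — rule 7, rule 8, rule 9, rule 11, derive M3, C3, T1, J4.
Round 2 — rule 2, rule 6, derive S3, G.
Round 3 — rule 12, derive W.
Round 4 — rule 5, derive E.
E first appears in round 4.

4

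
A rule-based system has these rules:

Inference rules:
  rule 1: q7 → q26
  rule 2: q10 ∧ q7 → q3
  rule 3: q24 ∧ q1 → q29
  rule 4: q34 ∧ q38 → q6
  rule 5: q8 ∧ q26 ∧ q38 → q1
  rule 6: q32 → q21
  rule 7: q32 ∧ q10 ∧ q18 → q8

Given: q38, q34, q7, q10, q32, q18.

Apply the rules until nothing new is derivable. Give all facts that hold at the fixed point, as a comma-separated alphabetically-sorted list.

[1] rule 1 [q7 → q26]; rule 2 [q10 ∧ q7 → q3]; rule 4 [q34 ∧ q38 → q6]; rule 6 [q32 → q21]; rule 7 [q32 ∧ q10 ∧ q18 → q8]. ⇒ new: q26, q3, q6, q21, q8.
[2] rule 5 [q8 ∧ q26 ∧ q38 → q1]. ⇒ new: q1.

q1, q10, q18, q21, q26, q3, q32, q34, q38, q6, q7, q8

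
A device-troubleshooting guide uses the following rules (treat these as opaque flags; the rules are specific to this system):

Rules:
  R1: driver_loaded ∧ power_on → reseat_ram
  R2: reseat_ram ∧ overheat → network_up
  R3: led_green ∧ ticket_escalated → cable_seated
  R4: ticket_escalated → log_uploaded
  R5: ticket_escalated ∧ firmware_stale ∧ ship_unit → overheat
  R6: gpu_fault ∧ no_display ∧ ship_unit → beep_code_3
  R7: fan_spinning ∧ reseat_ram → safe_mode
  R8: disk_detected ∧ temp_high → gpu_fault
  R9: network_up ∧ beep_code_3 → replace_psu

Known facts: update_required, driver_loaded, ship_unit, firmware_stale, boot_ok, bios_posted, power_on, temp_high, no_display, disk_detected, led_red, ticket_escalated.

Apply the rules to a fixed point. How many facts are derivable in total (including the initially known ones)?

Round 1 fires R1, R4, R5, R8, giving reseat_ram, log_uploaded, overheat, gpu_fault.
Round 2 fires R2, R6, giving network_up, beep_code_3.
Round 3 fires R9, giving replace_psu.
Closure: {beep_code_3, bios_posted, boot_ok, disk_detected, driver_loaded, firmware_stale, gpu_fault, led_red, log_uploaded, network_up, no_display, overheat, power_on, replace_psu, reseat_ram, ship_unit, temp_high, ticket_escalated, update_required} — 19 facts.

19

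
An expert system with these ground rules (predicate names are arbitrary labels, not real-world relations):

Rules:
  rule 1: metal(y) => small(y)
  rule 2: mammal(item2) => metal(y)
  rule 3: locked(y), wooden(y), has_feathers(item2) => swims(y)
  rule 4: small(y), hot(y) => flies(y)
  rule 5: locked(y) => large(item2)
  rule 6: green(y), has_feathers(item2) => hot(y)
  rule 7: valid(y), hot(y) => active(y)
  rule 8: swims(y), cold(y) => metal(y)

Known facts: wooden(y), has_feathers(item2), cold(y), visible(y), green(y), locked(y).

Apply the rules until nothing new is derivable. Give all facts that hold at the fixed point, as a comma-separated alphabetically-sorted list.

Round 1: rule 3 [locked(y), wooden(y), has_feathers(item2) => swims(y)]; rule 5 [locked(y) => large(item2)]; rule 6 [green(y), has_feathers(item2) => hot(y)]. New: swims(y), large(item2), hot(y).
Round 2: rule 8 [swims(y), cold(y) => metal(y)]. New: metal(y).
Round 3: rule 1 [metal(y) => small(y)]. New: small(y).
Round 4: rule 4 [small(y), hot(y) => flies(y)]. New: flies(y).

cold(y), flies(y), green(y), has_feathers(item2), hot(y), large(item2), locked(y), metal(y), small(y), swims(y), visible(y), wooden(y)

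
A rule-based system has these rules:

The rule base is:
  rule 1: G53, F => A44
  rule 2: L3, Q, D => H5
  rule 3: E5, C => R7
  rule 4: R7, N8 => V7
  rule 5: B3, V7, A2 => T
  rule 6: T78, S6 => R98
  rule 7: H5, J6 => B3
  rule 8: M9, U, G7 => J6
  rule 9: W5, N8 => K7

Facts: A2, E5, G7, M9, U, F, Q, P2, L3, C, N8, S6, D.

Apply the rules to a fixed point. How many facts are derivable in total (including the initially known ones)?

19

Round 1 — rule 2, rule 3, rule 8, derive H5, R7, J6.
Round 2 — rule 4, rule 7, derive V7, B3.
Round 3 — rule 5, derive T.
Closure: {A2, B3, C, D, E5, F, G7, H5, J6, L3, M9, N8, P2, Q, R7, S6, T, U, V7} — 19 facts.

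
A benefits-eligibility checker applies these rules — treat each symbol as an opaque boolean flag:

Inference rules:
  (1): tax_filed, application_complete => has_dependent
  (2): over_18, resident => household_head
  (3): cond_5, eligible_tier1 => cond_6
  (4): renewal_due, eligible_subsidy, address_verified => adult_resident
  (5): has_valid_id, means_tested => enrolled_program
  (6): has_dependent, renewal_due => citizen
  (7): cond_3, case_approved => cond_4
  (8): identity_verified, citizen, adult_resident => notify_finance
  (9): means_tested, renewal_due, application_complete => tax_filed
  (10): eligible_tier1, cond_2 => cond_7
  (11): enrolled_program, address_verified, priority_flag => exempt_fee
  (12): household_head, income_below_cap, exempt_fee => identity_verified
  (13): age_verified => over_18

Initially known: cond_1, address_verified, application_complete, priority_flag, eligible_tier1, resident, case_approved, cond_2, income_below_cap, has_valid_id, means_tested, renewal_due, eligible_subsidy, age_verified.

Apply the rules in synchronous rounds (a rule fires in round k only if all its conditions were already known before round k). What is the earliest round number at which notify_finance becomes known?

Round 1: (4) [renewal_due, eligible_subsidy, address_verified => adult_resident]; (5) [has_valid_id, means_tested => enrolled_program]; (9) [means_tested, renewal_due, application_complete => tax_filed]; (10) [eligible_tier1, cond_2 => cond_7]; (13) [age_verified => over_18]. Adds adult_resident, enrolled_program, tax_filed, cond_7, over_18.
Round 2: (1) [tax_filed, application_complete => has_dependent]; (2) [over_18, resident => household_head]; (11) [enrolled_program, address_verified, priority_flag => exempt_fee]. Adds has_dependent, household_head, exempt_fee.
Round 3: (6) [has_dependent, renewal_due => citizen]; (12) [household_head, income_below_cap, exempt_fee => identity_verified]. Adds citizen, identity_verified.
Round 4: (8) [identity_verified, citizen, adult_resident => notify_finance]. Adds notify_finance.
notify_finance first appears in round 4.

4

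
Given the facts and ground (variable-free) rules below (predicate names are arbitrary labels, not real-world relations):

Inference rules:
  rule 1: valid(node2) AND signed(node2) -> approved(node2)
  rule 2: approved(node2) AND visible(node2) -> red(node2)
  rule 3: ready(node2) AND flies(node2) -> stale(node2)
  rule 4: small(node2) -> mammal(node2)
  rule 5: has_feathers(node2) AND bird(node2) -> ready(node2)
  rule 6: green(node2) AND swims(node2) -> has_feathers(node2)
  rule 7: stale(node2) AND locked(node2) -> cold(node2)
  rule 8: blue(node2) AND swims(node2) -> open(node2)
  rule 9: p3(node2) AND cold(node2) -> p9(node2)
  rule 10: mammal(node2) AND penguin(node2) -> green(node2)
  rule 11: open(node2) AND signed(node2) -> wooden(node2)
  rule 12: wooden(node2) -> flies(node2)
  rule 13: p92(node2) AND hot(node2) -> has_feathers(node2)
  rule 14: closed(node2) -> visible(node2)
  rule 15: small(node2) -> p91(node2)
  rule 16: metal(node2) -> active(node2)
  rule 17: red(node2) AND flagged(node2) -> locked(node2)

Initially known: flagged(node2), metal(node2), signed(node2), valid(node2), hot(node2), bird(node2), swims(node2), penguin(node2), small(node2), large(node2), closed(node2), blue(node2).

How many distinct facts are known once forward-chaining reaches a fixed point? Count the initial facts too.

27

Round 1 fires rule 1, rule 4, rule 8, rule 14, rule 15, rule 16, giving approved(node2), mammal(node2), open(node2), visible(node2), p91(node2), active(node2).
Round 2 fires rule 2, rule 10, rule 11, giving red(node2), green(node2), wooden(node2).
Round 3 fires rule 6, rule 12, rule 17, giving has_feathers(node2), flies(node2), locked(node2).
Round 4 fires rule 5, giving ready(node2).
Round 5 fires rule 3, giving stale(node2).
Round 6 fires rule 7, giving cold(node2).
Closure: {active(node2), approved(node2), bird(node2), blue(node2), closed(node2), cold(node2), flagged(node2), flies(node2), green(node2), has_feathers(node2), hot(node2), large(node2), locked(node2), mammal(node2), metal(node2), open(node2), p91(node2), penguin(node2), ready(node2), red(node2), signed(node2), small(node2), stale(node2), swims(node2), valid(node2), visible(node2), wooden(node2)} — 27 facts.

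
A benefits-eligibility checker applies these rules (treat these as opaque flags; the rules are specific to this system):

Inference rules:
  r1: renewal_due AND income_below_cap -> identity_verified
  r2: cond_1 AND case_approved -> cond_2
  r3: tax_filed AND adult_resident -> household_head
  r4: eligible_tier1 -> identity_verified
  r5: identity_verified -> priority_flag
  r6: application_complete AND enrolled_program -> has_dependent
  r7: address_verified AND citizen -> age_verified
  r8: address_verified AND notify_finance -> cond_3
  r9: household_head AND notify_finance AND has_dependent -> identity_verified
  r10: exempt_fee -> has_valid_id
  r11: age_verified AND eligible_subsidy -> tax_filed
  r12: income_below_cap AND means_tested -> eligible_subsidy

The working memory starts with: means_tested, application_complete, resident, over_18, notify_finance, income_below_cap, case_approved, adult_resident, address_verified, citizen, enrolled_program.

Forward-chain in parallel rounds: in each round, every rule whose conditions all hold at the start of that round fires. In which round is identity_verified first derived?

4

Round 1 fires r6, r7, r8, r12, giving has_dependent, age_verified, cond_3, eligible_subsidy.
Round 2 fires r11, giving tax_filed.
Round 3 fires r3, giving household_head.
Round 4 fires r9, giving identity_verified.
identity_verified first appears in round 4.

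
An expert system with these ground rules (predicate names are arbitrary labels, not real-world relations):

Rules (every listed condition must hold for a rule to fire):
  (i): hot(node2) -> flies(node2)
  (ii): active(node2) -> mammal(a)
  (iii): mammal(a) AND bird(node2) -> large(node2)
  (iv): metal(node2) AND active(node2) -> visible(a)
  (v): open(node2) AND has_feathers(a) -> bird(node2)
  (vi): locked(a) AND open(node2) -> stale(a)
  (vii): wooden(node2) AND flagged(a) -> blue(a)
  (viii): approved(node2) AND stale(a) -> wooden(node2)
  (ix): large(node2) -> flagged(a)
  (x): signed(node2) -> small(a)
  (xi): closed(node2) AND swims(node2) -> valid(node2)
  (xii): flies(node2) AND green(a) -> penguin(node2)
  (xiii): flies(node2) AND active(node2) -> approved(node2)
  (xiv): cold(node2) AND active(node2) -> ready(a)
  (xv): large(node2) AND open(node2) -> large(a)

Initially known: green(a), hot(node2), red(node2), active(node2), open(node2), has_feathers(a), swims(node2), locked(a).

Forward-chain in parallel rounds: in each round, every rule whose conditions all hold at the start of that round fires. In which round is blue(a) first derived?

4

Round 1: (i) [hot(node2) -> flies(node2)]; (ii) [active(node2) -> mammal(a)]; (v) [open(node2) AND has_feathers(a) -> bird(node2)]; (vi) [locked(a) AND open(node2) -> stale(a)]. Adds flies(node2), mammal(a), bird(node2), stale(a).
Round 2: (iii) [mammal(a) AND bird(node2) -> large(node2)]; (xii) [flies(node2) AND green(a) -> penguin(node2)]; (xiii) [flies(node2) AND active(node2) -> approved(node2)]. Adds large(node2), penguin(node2), approved(node2).
Round 3: (viii) [approved(node2) AND stale(a) -> wooden(node2)]; (ix) [large(node2) -> flagged(a)]; (xv) [large(node2) AND open(node2) -> large(a)]. Adds wooden(node2), flagged(a), large(a).
Round 4: (vii) [wooden(node2) AND flagged(a) -> blue(a)]. Adds blue(a).
blue(a) first appears in round 4.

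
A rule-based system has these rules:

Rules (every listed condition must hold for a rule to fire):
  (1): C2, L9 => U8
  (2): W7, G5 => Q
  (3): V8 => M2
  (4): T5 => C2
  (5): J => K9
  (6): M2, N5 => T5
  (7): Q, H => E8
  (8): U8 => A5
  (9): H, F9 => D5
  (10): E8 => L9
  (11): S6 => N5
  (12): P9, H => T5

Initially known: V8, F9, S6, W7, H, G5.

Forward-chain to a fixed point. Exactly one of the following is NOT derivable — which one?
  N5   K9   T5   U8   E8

Round 1 — (2), (3), (9), (11), derive Q, M2, D5, N5.
Round 2 — (6), (7), derive T5, E8.
Round 3 — (4), (10), derive C2, L9.
Round 4 — (1), derive U8.
Round 5 — (8), derive A5.
Derived: U8 (round 4), E8 (round 2), T5 (round 2), N5 (round 1). K9 never appears in any round.

K9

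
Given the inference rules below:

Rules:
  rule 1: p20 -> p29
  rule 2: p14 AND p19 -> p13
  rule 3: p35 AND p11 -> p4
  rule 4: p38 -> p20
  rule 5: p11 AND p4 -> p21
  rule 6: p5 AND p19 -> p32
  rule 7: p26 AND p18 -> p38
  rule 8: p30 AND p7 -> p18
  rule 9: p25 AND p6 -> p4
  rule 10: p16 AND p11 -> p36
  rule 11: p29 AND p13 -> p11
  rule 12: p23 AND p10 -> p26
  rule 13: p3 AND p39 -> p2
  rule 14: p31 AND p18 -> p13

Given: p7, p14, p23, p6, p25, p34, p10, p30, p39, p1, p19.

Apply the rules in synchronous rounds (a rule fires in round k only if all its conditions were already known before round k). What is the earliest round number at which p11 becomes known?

5

Round 1: rule 2 [p14 AND p19 -> p13]; rule 8 [p30 AND p7 -> p18]; rule 9 [p25 AND p6 -> p4]; rule 12 [p23 AND p10 -> p26]. Adds p13, p18, p4, p26.
Round 2: rule 7 [p26 AND p18 -> p38]. Adds p38.
Round 3: rule 4 [p38 -> p20]. Adds p20.
Round 4: rule 1 [p20 -> p29]. Adds p29.
Round 5: rule 11 [p29 AND p13 -> p11]. Adds p11.
p11 first appears in round 5.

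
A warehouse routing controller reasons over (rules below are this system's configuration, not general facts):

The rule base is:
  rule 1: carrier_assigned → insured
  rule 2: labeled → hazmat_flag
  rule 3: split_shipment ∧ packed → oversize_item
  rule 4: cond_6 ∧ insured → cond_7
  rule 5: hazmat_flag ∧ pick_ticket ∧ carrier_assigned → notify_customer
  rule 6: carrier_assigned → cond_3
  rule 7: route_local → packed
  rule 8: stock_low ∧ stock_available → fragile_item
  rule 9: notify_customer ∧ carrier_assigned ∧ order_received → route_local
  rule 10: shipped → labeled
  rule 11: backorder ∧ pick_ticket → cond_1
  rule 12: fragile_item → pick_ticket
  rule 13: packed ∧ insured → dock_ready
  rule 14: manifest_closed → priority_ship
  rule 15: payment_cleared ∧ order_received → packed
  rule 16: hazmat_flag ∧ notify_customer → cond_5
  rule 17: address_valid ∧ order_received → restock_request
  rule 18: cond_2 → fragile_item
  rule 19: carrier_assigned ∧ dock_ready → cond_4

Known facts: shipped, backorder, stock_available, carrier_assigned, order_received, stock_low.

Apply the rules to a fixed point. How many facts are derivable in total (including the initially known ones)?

19

Round 1 fires rule 1, rule 6, rule 8, rule 10, giving insured, cond_3, fragile_item, labeled.
Round 2 fires rule 2, rule 12, giving hazmat_flag, pick_ticket.
Round 3 fires rule 5, rule 11, giving notify_customer, cond_1.
Round 4 fires rule 9, rule 16, giving route_local, cond_5.
Round 5 fires rule 7, giving packed.
Round 6 fires rule 13, giving dock_ready.
Round 7 fires rule 19, giving cond_4.
Closure: {backorder, carrier_assigned, cond_1, cond_3, cond_4, cond_5, dock_ready, fragile_item, hazmat_flag, insured, labeled, notify_customer, order_received, packed, pick_ticket, route_local, shipped, stock_available, stock_low} — 19 facts.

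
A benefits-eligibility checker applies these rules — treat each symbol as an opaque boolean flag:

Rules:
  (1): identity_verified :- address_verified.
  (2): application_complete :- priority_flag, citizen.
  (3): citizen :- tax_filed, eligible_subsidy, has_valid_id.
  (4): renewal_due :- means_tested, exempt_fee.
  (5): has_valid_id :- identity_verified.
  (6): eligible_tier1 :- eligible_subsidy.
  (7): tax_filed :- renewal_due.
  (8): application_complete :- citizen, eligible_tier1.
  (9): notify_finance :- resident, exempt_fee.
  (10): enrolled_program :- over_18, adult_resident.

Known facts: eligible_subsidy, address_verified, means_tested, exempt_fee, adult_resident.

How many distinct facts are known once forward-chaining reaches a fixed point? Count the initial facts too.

12

Round 1: (1) [identity_verified :- address_verified.]; (4) [renewal_due :- means_tested, exempt_fee.]; (6) [eligible_tier1 :- eligible_subsidy.]. New: identity_verified, renewal_due, eligible_tier1.
Round 2: (5) [has_valid_id :- identity_verified.]; (7) [tax_filed :- renewal_due.]. New: has_valid_id, tax_filed.
Round 3: (3) [citizen :- tax_filed, eligible_subsidy, has_valid_id.]. New: citizen.
Round 4: (8) [application_complete :- citizen, eligible_tier1.]. New: application_complete.
Closure: {address_verified, adult_resident, application_complete, citizen, eligible_subsidy, eligible_tier1, exempt_fee, has_valid_id, identity_verified, means_tested, renewal_due, tax_filed} — 12 facts.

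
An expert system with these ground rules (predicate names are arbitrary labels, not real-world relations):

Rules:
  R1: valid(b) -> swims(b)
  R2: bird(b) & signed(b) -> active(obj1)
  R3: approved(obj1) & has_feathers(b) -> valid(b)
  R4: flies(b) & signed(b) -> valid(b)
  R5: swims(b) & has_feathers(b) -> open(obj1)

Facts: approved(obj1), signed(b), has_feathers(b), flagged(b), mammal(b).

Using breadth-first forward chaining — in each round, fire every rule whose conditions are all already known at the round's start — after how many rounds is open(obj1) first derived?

3

[1] R3 [approved(obj1) & has_feathers(b) -> valid(b)]. ⇒ new: valid(b).
[2] R1 [valid(b) -> swims(b)]. ⇒ new: swims(b).
[3] R5 [swims(b) & has_feathers(b) -> open(obj1)]. ⇒ new: open(obj1).
open(obj1) first appears in round 3.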